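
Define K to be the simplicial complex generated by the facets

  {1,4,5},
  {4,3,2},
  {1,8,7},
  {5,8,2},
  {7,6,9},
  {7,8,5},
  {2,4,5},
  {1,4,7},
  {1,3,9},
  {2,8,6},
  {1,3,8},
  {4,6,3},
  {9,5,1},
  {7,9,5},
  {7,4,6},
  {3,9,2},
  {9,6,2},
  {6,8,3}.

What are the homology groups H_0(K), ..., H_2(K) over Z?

H_0 ≅ Z,  H_1 ≅ Z × Z/2,  H_2 = 0.

K has 9 vertices, 27 edges, 18 triangles.
rank ∂_0 = 0, rank ∂_1 = 8 ⇒ b_0 = 9 − 0 − 8 = 1; all invariant factors of ∂_1 are 1 so no torsion. So H_0 = Z.
rank ∂_1 = 8, rank ∂_2 = 18 ⇒ b_1 = 27 − 8 − 18 = 1; ∂_2 has invariant factor(s) [2] giving torsion. So H_1 = Z × Z/2.
rank ∂_2 = 18, rank ∂_3 = 0 ⇒ b_2 = 18 − 18 − 0 = 0. So H_2 = 0.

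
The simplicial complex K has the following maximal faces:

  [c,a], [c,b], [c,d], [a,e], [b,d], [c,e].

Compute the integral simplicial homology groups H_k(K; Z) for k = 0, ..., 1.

Fix the vertex order a < b < c < d < e and write every simplex with vertices in increasing order. Then dim K = 1 and the simplices of K are:

  0-simplices (5): a, b, c, d, e
  1-simplices (6): ac, ae, bc, bd, cd, ce

so the chain groups are C_0 ≅ Z^5, C_1 ≅ Z^6.

Boundary ∂_1: C_1 → C_0 is given by ∂[p,q] = [q] − [p].
The resulting 5×6 matrix has rank 4, and its Smith normal form has invariant factors (1,1,1,1).

From H_k ≅ ker(∂_k) / im(∂_{k+1}) we obtain:

  H_0: rank C_0 − rank ∂_1 = 5 − 4 = 1, and the invariant factors of ∂_1 are all 1, so H_0 ≅ Z.
  H_1: rank ker ∂_1 − rank ∂_2 = (6 − 4) − 0 = 2, and there is no ∂_2, so H_1 ≅ Z^2.

(K is a triangulation of a wedge of 2 circles.)

H_0 ≅ Z,  H_1 ≅ Z^2.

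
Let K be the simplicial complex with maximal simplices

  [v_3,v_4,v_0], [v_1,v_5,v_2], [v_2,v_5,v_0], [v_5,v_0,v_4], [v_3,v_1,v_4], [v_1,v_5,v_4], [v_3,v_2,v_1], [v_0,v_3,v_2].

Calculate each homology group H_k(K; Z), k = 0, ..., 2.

Fix the vertex order v_0 < v_1 < v_2 < v_3 < v_4 < v_5 and write every simplex with vertices in increasing order. Then dim K = 2 and the simplices of K are:

  0-simplices (6): [v_0], [v_1], [v_2], [v_3], [v_4], [v_5]
  1-simplices (12): [v_0,v_2], [v_0,v_3], [v_0,v_4], [v_0,v_5], [v_1,v_2], [v_1,v_3], [v_1,v_4], [v_1,v_5], [v_2,v_3], [v_2,v_5], [v_3,v_4], [v_4,v_5]
  2-simplices (8): [v_0,v_2,v_3], [v_0,v_2,v_5], [v_0,v_3,v_4], [v_0,v_4,v_5], [v_1,v_2,v_3], [v_1,v_2,v_5], [v_1,v_3,v_4], [v_1,v_4,v_5]

Hence C_0 ≅ Z^6, C_1 ≅ Z^12, C_2 ≅ Z^8.

Boundary ∂_1: C_1 → C_0 maps an edge to its endpoints' difference, ∂[p,q] = q − p. For instance
  ∂[v_0,v_4] = [v_4] − [v_0].
The 6×12 boundary matrix has rank 5 and Smith normal form diag(1,1,1,1,1).

The boundary map ∂_2: C_2 → C_1 sends each 2-simplex [p,q,r] to [q,r] − [p,r] + [p,q]. For instance
  ∂[v_1,v_3,v_4] = [v_3,v_4] − [v_1,v_4] + [v_1,v_3],
  ∂[v_0,v_2,v_5] = [v_2,v_5] − [v_0,v_5] + [v_0,v_2].
As a 12×8 matrix over Z this has rank 7, with invariant factors (1,1,1,1,1,1,1).

Reading off H_k = ker ∂_k / im ∂_{k+1}:

  H_0: rank C_0 − rank ∂_1 = 6 − 5 = 1, and the invariant factors of ∂_1 are all 1, so H_0 = Z.
  H_1: rank ker ∂_1 − rank ∂_2 = (12 − 5) − 7 = 0, and the invariant factors of ∂_2 are all 1, so H_1 = 0.
  H_2: rank ker ∂_2 − rank ∂_3 = (8 − 7) − 0 = 1, and there is no ∂_3, so H_2 = Z.

H_0 ≅ Z,  H_1 = 0,  H_2 ≅ Z.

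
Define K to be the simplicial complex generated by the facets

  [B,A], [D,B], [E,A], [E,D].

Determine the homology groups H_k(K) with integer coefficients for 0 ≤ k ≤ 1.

H_0 = Z,  H_1 = Z.

Order the vertices as A < B < D < E. Listing each simplex with vertices in this order, K has dimension 1 with simplices:

  0-simplices (4): A, B, D, E
  1-simplices (4): AB, AE, BD, DE

giving chain groups C_0 ≅ Z^4, C_1 ≅ Z^4.

Boundary ∂_1: C_1 → C_0 is given by ∂[p,q] = [q] − [p].
As a 4×4 matrix over Z this has rank 3, with invariant factors (1,1,1).

From H_k ≅ ker(∂_k) / im(∂_{k+1}) we obtain:

  H_0: rank C_0 − rank ∂_1 = 4 − 3 = 1, and the invariant factors of ∂_1 are all 1, so H_0 ≅ Z.
  H_1: rank ker ∂_1 − rank ∂_2 = (4 − 3) − 0 = 1, and there is no ∂_2, so H_1 ≅ Z.

(K is a triangulation of the circle S^1.)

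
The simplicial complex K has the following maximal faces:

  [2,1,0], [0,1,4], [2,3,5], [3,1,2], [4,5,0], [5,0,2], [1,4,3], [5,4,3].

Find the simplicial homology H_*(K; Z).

Fix the vertex order 0 < 1 < 2 < 3 < 4 < 5 and write every simplex with vertices in increasing order. Then dim K = 2 and the simplices of K are:

  0-simplices (6): [0], [1], [2], [3], [4], [5]
  1-simplices (12): [0,1], [0,2], [0,4], [0,5], [1,2], [1,3], [1,4], [2,3], [2,5], [3,4], [3,5], [4,5]
  2-simplices (8): [0,1,2], [0,1,4], [0,2,5], [0,4,5], [1,2,3], [1,3,4], [2,3,5], [3,4,5]

Hence C_0 ≅ Z^6, C_1 ≅ Z^12, C_2 ≅ Z^8.

∂_1: C_1 → C_0 is given by ∂[p,q] = [q] − [p].
This gives a 6×12 integer matrix of rank 5; reducing to Smith normal form yields diagonal entries (1,1,1,1,1).

The boundary map ∂_2: C_2 → C_1 sends each 2-simplex [p,q,r] to [q,r] − [p,r] + [p,q]. For instance
  ∂[1,2,3] = [2,3] − [1,3] + [1,2],
  ∂[2,3,5] = [3,5] − [2,5] + [2,3].
This gives a 12×8 integer matrix of rank 7; reducing to Smith normal form yields diagonal entries (1,1,1,1,1,1,1).

Computing H_k = (kernel of ∂_k) / (image of ∂_{k+1}):

  H_0: rank C_0 − rank ∂_1 = 6 − 5 = 1, and the invariant factors of ∂_1 are all 1, so H_0 = Z.
  H_1: rank ker ∂_1 − rank ∂_2 = (12 − 5) − 7 = 0, and the invariant factors of ∂_2 are all 1, so H_1 = 0.
  H_2: rank ker ∂_2 − rank ∂_3 = (8 − 7) − 0 = 1, and there is no ∂_3, so H_2 = Z.

As a check, the Euler characteristic is 6 − 12 + 8 = 2, which agrees with 1 − 0 + 1 = 2.

H_0 ≅ Z,  H_1 = 0,  H_2 ≅ Z.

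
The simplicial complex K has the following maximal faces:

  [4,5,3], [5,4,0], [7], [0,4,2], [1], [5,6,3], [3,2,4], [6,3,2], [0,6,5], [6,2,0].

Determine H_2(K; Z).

K has 8 vertices, 12 edges, 8 triangles.
rank ∂_2 = 7, rank ∂_3 = 0 ⇒ b_2 = 8 − 7 − 0 = 1. So H_2 = Z.

H_2 = Z.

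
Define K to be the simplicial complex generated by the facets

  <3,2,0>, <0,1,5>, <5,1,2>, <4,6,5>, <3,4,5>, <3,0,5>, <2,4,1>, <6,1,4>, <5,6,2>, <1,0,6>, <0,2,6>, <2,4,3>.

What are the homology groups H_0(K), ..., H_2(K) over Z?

We work with the vertex ordering 0 < 1 < 2 < 3 < 4 < 5 < 6. The simplices of K, each written with vertices in increasing order, are:

  0-simplices (7): [0], [1], [2], [3], [4], [5], [6]
  1-simplices (18): [0,1], [0,2], [0,3], [0,5], [0,6], [1,2], [1,4], [1,5], [1,6], [2,3], [2,4], [2,5], [2,6], [3,4], [3,5], [4,5], [4,6], [5,6]
  2-simplices (12): [0,1,5], [0,1,6], [0,2,3], [0,2,6], [0,3,5], [1,2,4], [1,2,5], [1,4,6], [2,3,4], [2,5,6], [3,4,5], [4,5,6]

Hence C_0 ≅ Z^7, C_1 ≅ Z^18, C_2 ≅ Z^12.

The boundary map ∂_1: C_1 → C_0 maps an edge to its endpoints' difference, ∂[p,q] = q − p.
The resulting 7×18 matrix has rank 6, and its Smith normal form has invariant factors (1,1,1,1,1,1).

The boundary map ∂_2: C_2 → C_1 sends each 2-simplex [p,q,r] to [q,r] − [p,r] + [p,q]. For instance
  ∂[0,1,5] = [1,5] − [0,5] + [0,1],
  ∂[2,3,4] = [3,4] − [2,4] + [2,3].
The 18×12 boundary matrix has rank 12 and Smith normal form diag(1,1,1,1,1,1,1,1,1,1,1,2).

From H_k ≅ ker(∂_k) / im(∂_{k+1}) we obtain:

  H_0: rank C_0 − rank ∂_1 = 7 − 6 = 1, and the invariant factors of ∂_1 are all 1, so H_0 = Z.
  H_1: rank ker ∂_1 − rank ∂_2 = (18 − 6) − 12 = 0, and ∂_2 has invariant factor 2 > 1, so H_1 = Z/2Z.
  H_2: rank ker ∂_2 − rank ∂_3 = (12 − 12) − 0 = 0, and there is no ∂_3, so H_2 = 0.

H_0 = Z,  H_1 = Z/2Z,  H_2 = 0.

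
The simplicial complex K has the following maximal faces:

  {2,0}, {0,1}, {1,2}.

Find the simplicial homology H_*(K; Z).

We work with the vertex ordering 0 < 1 < 2. The simplices of K, each written with vertices in increasing order, are:

  0-simplices (3): [0], [1], [2]
  1-simplices (3): [0,1], [0,2], [1,2]

giving chain groups C_0 ≅ Z^3, C_1 ≅ Z^3.

∂_1: C_1 → C_0 is given by ∂[p,q] = [q] − [p]. For instance
  ∂[0,1] = [1] − [0].
As a 3×3 matrix over Z this has rank 2, with invariant factors (1,1).

Reading off H_k = ker ∂_k / im ∂_{k+1}:

  H_0: rank C_0 − rank ∂_1 = 3 − 2 = 1, and the invariant factors of ∂_1 are all 1, so H_0 = Z.
  H_1: rank ker ∂_1 − rank ∂_2 = (3 − 2) − 0 = 1, and there is no ∂_2, so H_1 = Z.

As a check, the Euler characteristic is 3 − 3 = 0, which agrees with 1 − 1 = 0.

H_0 ≅ Z,  H_1 ≅ Z.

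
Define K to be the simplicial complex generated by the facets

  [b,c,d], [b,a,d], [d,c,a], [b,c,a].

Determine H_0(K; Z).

H_0 = Z.

Fix the vertex order a < b < c < d and write every simplex with vertices in increasing order. Then dim K = 2 and the simplices of K are:

  0-simplices (4): a, b, c, d
  1-simplices (6): ab, ac, ad, bc, bd, cd
  2-simplices (4): abc, abd, acd, bcd

giving chain groups C_0 ≅ Z^4, C_1 ≅ Z^6, C_2 ≅ Z^4.

∂_1: C_1 → C_0 is given by ∂[p,q] = [q] − [p].
This gives a 4×6 integer matrix of rank 3; reducing to Smith normal form yields diagonal entries (1,1,1).

Boundary ∂_2: C_2 → C_1 sends each 2-simplex [p,q,r] to [q,r] − [p,r] + [p,q]. For instance
  ∂abd = bd − ad + ab,
  ∂abc = bc − ac + ab.
This gives a 6×4 integer matrix of rank 3; reducing to Smith normal form yields diagonal entries (1,1,1).

From H_k ≅ ker(∂_k) / im(∂_{k+1}) we obtain:

  H_0: rank C_0 − rank ∂_1 = 4 − 3 = 1, and the invariant factors of ∂_1 are all 1, so H_0 = Z.

(K is a triangulation of the 2-sphere S^2.)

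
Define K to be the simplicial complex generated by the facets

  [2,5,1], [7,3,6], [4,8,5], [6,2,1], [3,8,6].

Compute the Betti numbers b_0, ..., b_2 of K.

Fix the vertex order 1 < 2 < 3 < 4 < 5 < 6 < 7 < 8 and write every simplex with vertices in increasing order. Then dim K = 2 and the simplices of K are:

  0-simplices (8): [1], [2], [3], [4], [5], [6], [7], [8]
  1-simplices (13): [1,2], [1,5], [1,6], [2,5], [2,6], [3,6], [3,7], [3,8], [4,5], [4,8], [5,8], [6,7], [6,8]
  2-simplices (5): [1,2,5], [1,2,6], [3,6,7], [3,6,8], [4,5,8]

Hence C_0 ≅ Z^8, C_1 ≅ Z^13, C_2 ≅ Z^5.

Boundary ∂_1: C_1 → C_0 sends each edge [p,q] (with p < q) to q − p.
The resulting 8×13 matrix has rank 7, and its Smith normal form has invariant factors (1,1,1,1,1,1,1).

∂_2: C_2 → C_1 maps a triangle to the signed sum of its edges. For instance
  ∂[1,2,5] = [2,5] − [1,5] + [1,2],
  ∂[3,6,7] = [6,7] − [3,7] + [3,6].
This gives a 13×5 integer matrix of rank 5; reducing to Smith normal form yields diagonal entries (1,1,1,1,1).

Now H_k = ker ∂_k / im ∂_{k+1}, so:

  H_0: rank C_0 − rank ∂_1 = 8 − 7 = 1, and the invariant factors of ∂_1 are all 1, so H_0 ≅ Z.
  H_1: rank ker ∂_1 − rank ∂_2 = (13 − 7) − 5 = 1, and the invariant factors of ∂_2 are all 1, so H_1 ≅ Z.
  H_2: rank ker ∂_2 − rank ∂_3 = (5 − 5) − 0 = 0, and there is no ∂_3, so H_2 ≅ 0.

As a check, the Euler characteristic is 8 − 13 + 5 = 0, which agrees with 1 − 1 + 0 = 0.

Hence the Betti numbers are b_0 = 1, b_1 = 1, b_2 = 0.

b_0 = 1, b_1 = 1, b_2 = 0.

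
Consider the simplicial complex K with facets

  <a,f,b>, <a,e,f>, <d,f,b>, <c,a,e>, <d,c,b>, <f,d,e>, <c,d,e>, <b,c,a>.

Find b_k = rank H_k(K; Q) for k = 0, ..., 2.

Take the total order a < b < c < d < e < f on the vertex set. Then K (dimension 2) consists of the simplices:

  0-simplices (6): a, b, c, d, e, f
  1-simplices (12): ab, ac, ae, af, bc, bd, bf, cd, ce, de, df, ef
  2-simplices (8): abc, abf, ace, aef, bcd, bdf, cde, def

giving chain groups C_0 ≅ Z^6, C_1 ≅ Z^12, C_2 ≅ Z^8.

The boundary map ∂_1: C_1 → C_0 is given by ∂[p,q] = [q] − [p]. For instance
  ∂bd = d − b.
The 6×12 boundary matrix has rank 5 and Smith normal form diag(1,1,1,1,1).

Boundary ∂_2: C_2 → C_1 acts by ∂[p,q,r] = [q,r] − [p,r] + [p,q]. For instance
  ∂def = ef − df + de,
  ∂bcd = cd − bd + bc.
This gives a 12×8 integer matrix of rank 7; reducing to Smith normal form yields diagonal entries (1,1,1,1,1,1,1).

Now H_k = ker ∂_k / im ∂_{k+1}, so:

  H_0: rank C_0 − rank ∂_1 = 6 − 5 = 1, and the invariant factors of ∂_1 are all 1, so H_0 ≅ Z.
  H_1: rank ker ∂_1 − rank ∂_2 = (12 − 5) − 7 = 0, and the invariant factors of ∂_2 are all 1, so H_1 ≅ 0.
  H_2: rank ker ∂_2 − rank ∂_3 = (8 − 7) − 0 = 1, and there is no ∂_3, so H_2 ≅ Z.

As a check, the Euler characteristic is 6 − 12 + 8 = 2, which agrees with 1 − 0 + 1 = 2.

Hence the Betti numbers are b_0 = 1, b_1 = 0, b_2 = 1.

b_0 = 1, b_1 = 0, b_2 = 1.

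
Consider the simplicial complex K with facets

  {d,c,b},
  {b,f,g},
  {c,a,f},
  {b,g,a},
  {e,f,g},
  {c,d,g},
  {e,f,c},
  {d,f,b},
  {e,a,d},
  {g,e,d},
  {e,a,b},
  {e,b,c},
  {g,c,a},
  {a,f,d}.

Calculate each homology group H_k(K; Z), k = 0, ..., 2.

H_0 = Z,  H_1 = Z^2,  H_2 = Z.

K has 7 vertices, 21 edges, 14 triangles.
rank ∂_0 = 0, rank ∂_1 = 6 ⇒ b_0 = 7 − 0 − 6 = 1; all invariant factors of ∂_1 are 1 so no torsion. So H_0 = Z.
rank ∂_1 = 6, rank ∂_2 = 13 ⇒ b_1 = 21 − 6 − 13 = 2; all invariant factors of ∂_2 are 1 so no torsion. So H_1 = Z^2.
rank ∂_2 = 13, rank ∂_3 = 0 ⇒ b_2 = 14 − 13 − 0 = 1. So H_2 = Z.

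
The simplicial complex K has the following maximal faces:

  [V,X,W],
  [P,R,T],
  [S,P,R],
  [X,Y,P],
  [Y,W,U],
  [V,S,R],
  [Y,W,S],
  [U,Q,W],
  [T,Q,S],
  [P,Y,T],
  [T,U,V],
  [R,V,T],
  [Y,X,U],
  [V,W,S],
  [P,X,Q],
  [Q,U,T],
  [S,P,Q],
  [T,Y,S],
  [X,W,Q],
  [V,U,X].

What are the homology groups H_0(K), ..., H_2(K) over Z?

H_0 = Z,  H_1 = Z ⊕ Z/2,  H_2 = 0.

Fix the vertex order P < Q < R < S < T < U < V < W < X < Y and write every simplex with vertices in increasing order. Then dim K = 2 and the simplices of K are:

  0-simplices (10): P, Q, R, S, T, U, V, W, X, Y
  1-simplices (30): PQ, PR, PS, PT, PX, PY, QS, QT, QU, QW, QX, RS, RT, RV, ST, SV, SW, SY, TU, TV, TY, UV, UW, UX, UY, VW, VX, WX, WY, XY
  2-simplices (20): PQS, PQX, PRS, PRT, PTY, PXY, QST, QTU, QUW, QWX, RSV, RTV, STY, SVW, SWY, TUV, UVX, UWY, UXY, VWX

Hence C_0 ≅ Z^10, C_1 ≅ Z^30, C_2 ≅ Z^20.

∂_1: C_1 → C_0 is given by ∂[p,q] = [q] − [p]. For instance
  ∂SW = W − S.
As a 10×30 matrix over Z this has rank 9, with invariant factors (1,1,1,1,1,1,1,1,1).

∂_2: C_2 → C_1 maps a triangle to the signed sum of its edges. For instance
  ∂SVW = VW − SW + SV,
  ∂STY = TY − SY + ST.
This gives a 30×20 integer matrix of rank 20; reducing to Smith normal form yields diagonal entries (1,1,1,1,1,1,1,1,1,1,1,1,1,1,1,1,1,1,1,2).

Now H_k = ker ∂_k / im ∂_{k+1}, so:

  H_0: rank C_0 − rank ∂_1 = 10 − 9 = 1, and the invariant factors of ∂_1 are all 1, so H_0 ≅ Z.
  H_1: rank ker ∂_1 − rank ∂_2 = (30 − 9) − 20 = 1, and ∂_2 has invariant factor 2 > 1, so H_1 ≅ Z ⊕ Z/2.
  H_2: rank ker ∂_2 − rank ∂_3 = (20 − 20) − 0 = 0, and there is no ∂_3, so H_2 ≅ 0.

(K is a triangulation of the Klein bottle.)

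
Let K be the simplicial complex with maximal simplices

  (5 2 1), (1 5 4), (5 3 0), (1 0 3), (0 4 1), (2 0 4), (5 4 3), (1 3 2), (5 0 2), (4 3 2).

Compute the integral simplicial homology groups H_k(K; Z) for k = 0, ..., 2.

H_0 = Z,  H_1 = Z/2Z,  H_2 = 0.

We work with the vertex ordering 0 < 1 < 2 < 3 < 4 < 5. The simplices of K, each written with vertices in increasing order, are:

  0-simplices (6): [0], [1], [2], [3], [4], [5]
  1-simplices (15): [0,1], [0,2], [0,3], [0,4], [0,5], [1,2], [1,3], [1,4], [1,5], [2,3], [2,4], [2,5], [3,4], [3,5], [4,5]
  2-simplices (10): [0,1,3], [0,1,4], [0,2,4], [0,2,5], [0,3,5], [1,2,3], [1,2,5], [1,4,5], [2,3,4], [3,4,5]

giving chain groups C_0 ≅ Z^6, C_1 ≅ Z^15, C_2 ≅ Z^10.

∂_1: C_1 → C_0 sends each edge [p,q] (with p < q) to q − p. For instance
  ∂[1,3] = [3] − [1].
This gives a 6×15 integer matrix of rank 5; reducing to Smith normal form yields diagonal entries (1,1,1,1,1).

Boundary ∂_2: C_2 → C_1 sends each 2-simplex [p,q,r] to [q,r] − [p,r] + [p,q]. For instance
  ∂[0,1,3] = [1,3] − [0,3] + [0,1],
  ∂[2,3,4] = [3,4] − [2,4] + [2,3].
The resulting 15×10 matrix has rank 10, and its Smith normal form has invariant factors (1,1,1,1,1,1,1,1,1,2).

Computing H_k = (kernel of ∂_k) / (image of ∂_{k+1}):

  H_0: rank C_0 − rank ∂_1 = 6 − 5 = 1, and the invariant factors of ∂_1 are all 1, so H_0 = Z.
  H_1: rank ker ∂_1 − rank ∂_2 = (15 − 5) − 10 = 0, and ∂_2 has invariant factor 2 > 1, so H_1 = Z/2Z.
  H_2: rank ker ∂_2 − rank ∂_3 = (10 − 10) − 0 = 0, and there is no ∂_3, so H_2 = 0.

(K is a triangulation of the real projective plane RP^2.)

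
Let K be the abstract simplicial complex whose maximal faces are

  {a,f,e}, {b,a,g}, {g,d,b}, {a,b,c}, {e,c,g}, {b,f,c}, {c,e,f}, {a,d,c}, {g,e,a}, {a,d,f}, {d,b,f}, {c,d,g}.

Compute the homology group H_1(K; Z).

H_1 ≅ Z/2.

Take the total order a < b < c < d < e < f < g on the vertex set. Then K (dimension 2) consists of the simplices:

  0-simplices (7): a, b, c, d, e, f, g
  1-simplices (18): ab, ac, ad, ae, af, ag, bc, bd, bf, bg, cd, ce, cf, cg, df, dg, ef, eg
  2-simplices (12): abc, abg, acd, adf, aef, aeg, bcf, bdf, bdg, cdg, cef, ceg

giving chain groups C_0 ≅ Z^7, C_1 ≅ Z^18, C_2 ≅ Z^12.

The boundary map ∂_1: C_1 → C_0 maps an edge to its endpoints' difference, ∂[p,q] = q − p. For instance
  ∂bc = c − b.
As a 7×18 matrix over Z this has rank 6, with invariant factors (1,1,1,1,1,1).

∂_2: C_2 → C_1 acts by ∂[p,q,r] = [q,r] − [p,r] + [p,q]. For instance
  ∂cef = ef − cf + ce,
  ∂aef = ef − af + ae.
As a 18×12 matrix over Z this has rank 12, with invariant factors (1,1,1,1,1,1,1,1,1,1,1,2).

Computing H_k = (kernel of ∂_k) / (image of ∂_{k+1}):

  H_1: rank ker ∂_1 − rank ∂_2 = (18 − 6) − 12 = 0, and ∂_2 has invariant factor 2 > 1, so H_1 ≅ Z/2.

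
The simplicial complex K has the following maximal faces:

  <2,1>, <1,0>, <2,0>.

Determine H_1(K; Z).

Take the total order 0 < 1 < 2 on the vertex set. Then K (dimension 1) consists of the simplices:

  0-simplices (3): [0], [1], [2]
  1-simplices (3): [0,1], [0,2], [1,2]

so the chain groups are C_0 ≅ Z^3, C_1 ≅ Z^3.

Boundary ∂_1: C_1 → C_0 sends each edge [p,q] (with p < q) to q − p.
This gives a 3×3 integer matrix of rank 2; reducing to Smith normal form yields diagonal entries (1,1).

Computing H_k = (kernel of ∂_k) / (image of ∂_{k+1}):

  H_1: rank ker ∂_1 − rank ∂_2 = (3 − 2) − 0 = 1, and there is no ∂_2, so H_1 = Z.

(K is a triangulation of the circle S^1.)

H_1 ≅ Z.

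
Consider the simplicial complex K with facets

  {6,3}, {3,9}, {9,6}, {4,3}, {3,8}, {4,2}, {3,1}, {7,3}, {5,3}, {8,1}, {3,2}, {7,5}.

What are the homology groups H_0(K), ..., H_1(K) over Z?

Order the vertices as 1 < 2 < 3 < 4 < 5 < 6 < 7 < 8 < 9. Listing each simplex with vertices in this order, K has dimension 1 with simplices:

  0-simplices (9): [1], [2], [3], [4], [5], [6], [7], [8], [9]
  1-simplices (12): [1,3], [1,8], [2,3], [2,4], [3,4], [3,5], [3,6], [3,7], [3,8], [3,9], [5,7], [6,9]

giving chain groups C_0 ≅ Z^9, C_1 ≅ Z^12.

The boundary map ∂_1: C_1 → C_0 is given by ∂[p,q] = [q] − [p]. For instance
  ∂[3,8] = [8] − [3].
As a 9×12 matrix over Z this has rank 8, with invariant factors (1,1,1,1,1,1,1,1).

Computing H_k = (kernel of ∂_k) / (image of ∂_{k+1}):

  H_0: rank C_0 − rank ∂_1 = 9 − 8 = 1, and the invariant factors of ∂_1 are all 1, so H_0 ≅ Z.
  H_1: rank ker ∂_1 − rank ∂_2 = (12 − 8) − 0 = 4, and there is no ∂_2, so H_1 ≅ Z^4.

H_0 = Z,  H_1 = Z^4.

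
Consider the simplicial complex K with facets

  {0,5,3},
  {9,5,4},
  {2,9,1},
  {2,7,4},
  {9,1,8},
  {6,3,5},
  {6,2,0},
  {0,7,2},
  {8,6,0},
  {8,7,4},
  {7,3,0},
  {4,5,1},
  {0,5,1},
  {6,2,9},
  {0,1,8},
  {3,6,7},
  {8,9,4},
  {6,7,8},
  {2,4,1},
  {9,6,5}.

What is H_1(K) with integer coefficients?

We work with the vertex ordering 0 < 1 < 2 < 3 < 4 < 5 < 6 < 7 < 8 < 9. The simplices of K, each written with vertices in increasing order, are:

  0-simplices (10): [0], [1], [2], [3], [4], [5], [6], [7], [8], [9]
  1-simplices (30): (30 of them)
  2-simplices (20): (20 of them)

so the chain groups are C_0 ≅ Z^10, C_1 ≅ Z^30, C_2 ≅ Z^20.

The boundary map ∂_1: C_1 → C_0 is given by ∂[p,q] = [q] − [p]. For instance
  ∂[0,2] = [2] − [0].
As a 10×30 matrix over Z this has rank 9, with invariant factors (1,1,1,1,1,1,1,1,1).

Boundary ∂_2: C_2 → C_1 sends each 2-simplex [p,q,r] to [q,r] − [p,r] + [p,q]. For instance
  ∂[0,2,6] = [2,6] − [0,6] + [0,2],
  ∂[1,2,4] = [2,4] − [1,4] + [1,2].
The 30×20 boundary matrix has rank 20 and Smith normal form diag(1,1,1,1,1,1,1,1,1,1,1,1,1,1,1,1,1,1,1,2).

Reading off H_k = ker ∂_k / im ∂_{k+1}:

  H_1: rank ker ∂_1 − rank ∂_2 = (30 − 9) − 20 = 1, and ∂_2 has invariant factor 2 > 1, so H_1 = Z ⊕ Z/2Z.

H_1 ≅ Z ⊕ Z/2Z.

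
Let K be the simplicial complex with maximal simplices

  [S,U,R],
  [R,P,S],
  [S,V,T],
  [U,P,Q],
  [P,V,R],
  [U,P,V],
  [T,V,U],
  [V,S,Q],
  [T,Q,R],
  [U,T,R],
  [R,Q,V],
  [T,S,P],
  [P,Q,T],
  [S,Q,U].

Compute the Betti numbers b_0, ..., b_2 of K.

We work with the vertex ordering P < Q < R < S < T < U < V. The simplices of K, each written with vertices in increasing order, are:

  0-simplices (7): P, Q, R, S, T, U, V
  1-simplices (21): PQ, PR, PS, PT, PU, PV, QR, QS, QT, QU, QV, RS, RT, RU, RV, ST, SU, SV, TU, TV, UV
  2-simplices (14): PQT, PQU, PRS, PRV, PST, PUV, QRT, QRV, QSU, QSV, RSU, RTU, STV, TUV

giving chain groups C_0 ≅ Z^7, C_1 ≅ Z^21, C_2 ≅ Z^14.

The boundary map ∂_1: C_1 → C_0 sends each edge [p,q] (with p < q) to q − p.
As a 7×21 matrix over Z this has rank 6, with invariant factors (1,1,1,1,1,1).

∂_2: C_2 → C_1 acts by ∂[p,q,r] = [q,r] − [p,r] + [p,q]. For instance
  ∂TUV = UV − TV + TU,
  ∂QRV = RV − QV + QR.
The resulting 21×14 matrix has rank 13, and its Smith normal form has invariant factors (1,1,1,1,1,1,1,1,1,1,1,1,1).

Now H_k = ker ∂_k / im ∂_{k+1}, so:

  H_0: rank C_0 − rank ∂_1 = 7 − 6 = 1, and the invariant factors of ∂_1 are all 1, so H_0 = Z.
  H_1: rank ker ∂_1 − rank ∂_2 = (21 − 6) − 13 = 2, and the invariant factors of ∂_2 are all 1, so H_1 = Z^2.
  H_2: rank ker ∂_2 − rank ∂_3 = (14 − 13) − 0 = 1, and there is no ∂_3, so H_2 = Z.

As a check, the Euler characteristic is 7 − 21 + 14 = 0, which agrees with 1 − 2 + 1 = 0.
(K is a triangulation of the torus T^2.)

Hence the Betti numbers are b_0 = 1, b_1 = 2, b_2 = 1.

b_0 = 1, b_1 = 2, b_2 = 1.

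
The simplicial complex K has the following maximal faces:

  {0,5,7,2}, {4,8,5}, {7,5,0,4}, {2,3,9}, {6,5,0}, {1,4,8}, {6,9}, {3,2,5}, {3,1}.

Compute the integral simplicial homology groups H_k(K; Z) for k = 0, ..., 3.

K has 10 vertices, 21 edges, 12 triangles, 2 3-simplices.
rank ∂_0 = 0, rank ∂_1 = 9 ⇒ b_0 = 10 − 0 − 9 = 1; all invariant factors of ∂_1 are 1 so no torsion. So H_0 ≅ Z.
rank ∂_1 = 9, rank ∂_2 = 10 ⇒ b_1 = 21 − 9 − 10 = 2; all invariant factors of ∂_2 are 1 so no torsion. So H_1 ≅ Z^2.
rank ∂_2 = 10, rank ∂_3 = 2 ⇒ b_2 = 12 − 10 − 2 = 0; all invariant factors of ∂_3 are 1 so no torsion. So H_2 ≅ 0.
rank ∂_3 = 2, rank ∂_4 = 0 ⇒ b_3 = 2 − 2 − 0 = 0. So H_3 ≅ 0.

H_0 ≅ Z,  H_1 ≅ Z^2,  H_2 = 0,  H_3 = 0.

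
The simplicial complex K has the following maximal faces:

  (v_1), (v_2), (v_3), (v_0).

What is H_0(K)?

We work with the vertex ordering v_0 < v_1 < v_2 < v_3. The simplices of K, each written with vertices in increasing order, are:

  0-simplices (4): [v_0], [v_1], [v_2], [v_3]

so the chain groups are C_0 ≅ Z^4.

Now H_k = ker ∂_k / im ∂_{k+1}, so:

  H_0: rank C_0 − rank ∂_1 = 4 − 0 = 4, and there is no ∂_1, so H_0 ≅ Z^4.

H_0 = Z^4.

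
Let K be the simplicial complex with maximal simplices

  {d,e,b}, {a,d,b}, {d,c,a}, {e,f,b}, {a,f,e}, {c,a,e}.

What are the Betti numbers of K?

b_0 = 1, b_1 = 1, b_2 = 0.

We work with the vertex ordering a < b < c < d < e < f. The simplices of K, each written with vertices in increasing order, are:

  0-simplices (6): a, b, c, d, e, f
  1-simplices (12): ab, ac, ad, ae, af, bd, be, bf, cd, ce, de, ef
  2-simplices (6): abd, acd, ace, aef, bde, bef

so the chain groups are C_0 ≅ Z^6, C_1 ≅ Z^12, C_2 ≅ Z^6.

∂_1: C_1 → C_0 maps an edge to its endpoints' difference, ∂[p,q] = q − p. For instance
  ∂de = e − d.
The resulting 6×12 matrix has rank 5, and its Smith normal form has invariant factors (1,1,1,1,1).

Boundary ∂_2: C_2 → C_1 acts by ∂[p,q,r] = [q,r] − [p,r] + [p,q]. For instance
  ∂aef = ef − af + ae,
  ∂ace = ce − ae + ac.
The resulting 12×6 matrix has rank 6, and its Smith normal form has invariant factors (1,1,1,1,1,1).

Reading off H_k = ker ∂_k / im ∂_{k+1}:

  H_0: rank C_0 − rank ∂_1 = 6 − 5 = 1, and the invariant factors of ∂_1 are all 1, so H_0 = Z.
  H_1: rank ker ∂_1 − rank ∂_2 = (12 − 5) − 6 = 1, and the invariant factors of ∂_2 are all 1, so H_1 = Z.
  H_2: rank ker ∂_2 − rank ∂_3 = (6 − 6) − 0 = 0, and there is no ∂_3, so H_2 = 0.

Hence the Betti numbers are b_0 = 1, b_1 = 1, b_2 = 0.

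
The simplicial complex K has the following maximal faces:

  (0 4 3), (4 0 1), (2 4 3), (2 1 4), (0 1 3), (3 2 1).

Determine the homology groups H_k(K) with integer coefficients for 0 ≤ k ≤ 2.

H_0 = Z,  H_1 = 0,  H_2 = Z.

We work with the vertex ordering 0 < 1 < 2 < 3 < 4. The simplices of K, each written with vertices in increasing order, are:

  0-simplices (5): [0], [1], [2], [3], [4]
  1-simplices (9): [0,1], [0,3], [0,4], [1,2], [1,3], [1,4], [2,3], [2,4], [3,4]
  2-simplices (6): [0,1,3], [0,1,4], [0,3,4], [1,2,3], [1,2,4], [2,3,4]

giving chain groups C_0 ≅ Z^5, C_1 ≅ Z^9, C_2 ≅ Z^6.

Boundary ∂_1: C_1 → C_0 maps an edge to its endpoints' difference, ∂[p,q] = q − p. For instance
  ∂[0,4] = [4] − [0].
This gives a 5×9 integer matrix of rank 4; reducing to Smith normal form yields diagonal entries (1,1,1,1).

The boundary map ∂_2: C_2 → C_1 maps a triangle to the signed sum of its edges. For instance
  ∂[0,1,3] = [1,3] − [0,3] + [0,1],
  ∂[1,2,3] = [2,3] − [1,3] + [1,2].
The resulting 9×6 matrix has rank 5, and its Smith normal form has invariant factors (1,1,1,1,1).

Now H_k = ker ∂_k / im ∂_{k+1}, so:

  H_0: rank C_0 − rank ∂_1 = 5 − 4 = 1, and the invariant factors of ∂_1 are all 1, so H_0 = Z.
  H_1: rank ker ∂_1 − rank ∂_2 = (9 − 4) − 5 = 0, and the invariant factors of ∂_2 are all 1, so H_1 = 0.
  H_2: rank ker ∂_2 − rank ∂_3 = (6 − 5) − 0 = 1, and there is no ∂_3, so H_2 = Z.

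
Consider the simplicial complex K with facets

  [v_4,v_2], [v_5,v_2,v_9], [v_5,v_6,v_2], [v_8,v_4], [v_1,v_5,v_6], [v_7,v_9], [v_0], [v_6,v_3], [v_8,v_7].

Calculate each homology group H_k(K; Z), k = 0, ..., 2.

Order the vertices as v_0 < v_1 < v_2 < v_3 < v_4 < v_5 < v_6 < v_7 < v_8 < v_9. Listing each simplex with vertices in this order, K has dimension 2 with simplices:

  0-simplices (10): [v_0], [v_1], [v_2], [v_3], [v_4], [v_5], [v_6], [v_7], [v_8], [v_9]
  1-simplices (12): [v_1,v_5], [v_1,v_6], [v_2,v_4], [v_2,v_5], [v_2,v_6], [v_2,v_9], [v_3,v_6], [v_4,v_8], [v_5,v_6], [v_5,v_9], [v_7,v_8], [v_7,v_9]
  2-simplices (3): [v_1,v_5,v_6], [v_2,v_5,v_6], [v_2,v_5,v_9]

so the chain groups are C_0 ≅ Z^10, C_1 ≅ Z^12, C_2 ≅ Z^3.

The boundary map ∂_1: C_1 → C_0 sends each edge [p,q] (with p < q) to q − p. For instance
  ∂[v_3,v_6] = [v_6] − [v_3].
This gives a 10×12 integer matrix of rank 8; reducing to Smith normal form yields diagonal entries (1,1,1,1,1,1,1,1).

The boundary map ∂_2: C_2 → C_1 acts by ∂[p,q,r] = [q,r] − [p,r] + [p,q]. For instance
  ∂[v_2,v_5,v_6] = [v_5,v_6] − [v_2,v_6] + [v_2,v_5],
  ∂[v_2,v_5,v_9] = [v_5,v_9] − [v_2,v_9] + [v_2,v_5].
The resulting 12×3 matrix has rank 3, and its Smith normal form has invariant factors (1,1,1).

Now H_k = ker ∂_k / im ∂_{k+1}, so:

  H_0: rank C_0 − rank ∂_1 = 10 − 8 = 2, and the invariant factors of ∂_1 are all 1, so H_0 ≅ Z^2.
  H_1: rank ker ∂_1 − rank ∂_2 = (12 − 8) − 3 = 1, and the invariant factors of ∂_2 are all 1, so H_1 ≅ Z.
  H_2: rank ker ∂_2 − rank ∂_3 = (3 − 3) − 0 = 0, and there is no ∂_3, so H_2 ≅ 0.

As a check, the Euler characteristic is 10 − 12 + 3 = 1, which agrees with 2 − 1 + 0 = 1.

H_0 = Z^2,  H_1 = Z,  H_2 = 0.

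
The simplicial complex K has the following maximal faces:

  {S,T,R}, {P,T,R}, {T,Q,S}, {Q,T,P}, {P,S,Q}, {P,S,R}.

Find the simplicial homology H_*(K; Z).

Fix the vertex order P < Q < R < S < T and write every simplex with vertices in increasing order. Then dim K = 2 and the simplices of K are:

  0-simplices (5): P, Q, R, S, T
  1-simplices (9): PQ, PR, PS, PT, QS, QT, RS, RT, ST
  2-simplices (6): PQS, PQT, PRS, PRT, QST, RST

so the chain groups are C_0 ≅ Z^5, C_1 ≅ Z^9, C_2 ≅ Z^6.

∂_1: C_1 → C_0 maps an edge to its endpoints' difference, ∂[p,q] = q − p. For instance
  ∂PT = T − P.
This gives a 5×9 integer matrix of rank 4; reducing to Smith normal form yields diagonal entries (1,1,1,1).

∂_2: C_2 → C_1 acts by ∂[p,q,r] = [q,r] − [p,r] + [p,q]. For instance
  ∂PQS = QS − PS + PQ,
  ∂PQT = QT − PT + PQ.
The 9×6 boundary matrix has rank 5 and Smith normal form diag(1,1,1,1,1).

Now H_k = ker ∂_k / im ∂_{k+1}, so:

  H_0: rank C_0 − rank ∂_1 = 5 − 4 = 1, and the invariant factors of ∂_1 are all 1, so H_0 = Z.
  H_1: rank ker ∂_1 − rank ∂_2 = (9 − 4) − 5 = 0, and the invariant factors of ∂_2 are all 1, so H_1 = 0.
  H_2: rank ker ∂_2 − rank ∂_3 = (6 − 5) − 0 = 1, and there is no ∂_3, so H_2 = Z.

(K is a triangulation of the 2-sphere S^2.)

H_0 ≅ Z,  H_1 = 0,  H_2 ≅ Z.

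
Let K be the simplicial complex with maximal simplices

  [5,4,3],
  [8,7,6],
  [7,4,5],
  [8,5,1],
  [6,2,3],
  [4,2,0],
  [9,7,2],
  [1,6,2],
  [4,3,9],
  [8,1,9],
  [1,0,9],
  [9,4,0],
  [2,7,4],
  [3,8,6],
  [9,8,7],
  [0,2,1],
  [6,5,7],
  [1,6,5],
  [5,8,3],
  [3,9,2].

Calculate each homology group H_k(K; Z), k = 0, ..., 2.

K has 10 vertices, 30 edges, 20 triangles.
rank ∂_0 = 0, rank ∂_1 = 9 ⇒ b_0 = 10 − 0 − 9 = 1; all invariant factors of ∂_1 are 1 so no torsion. So H_0 ≅ Z.
rank ∂_1 = 9, rank ∂_2 = 20 ⇒ b_1 = 30 − 9 − 20 = 1; ∂_2 has invariant factor(s) [2] giving torsion. So H_1 ≅ Z ⊕ Z_2.
rank ∂_2 = 20, rank ∂_3 = 0 ⇒ b_2 = 20 − 20 − 0 = 0. So H_2 ≅ 0.

H_0 ≅ Z,  H_1 ≅ Z ⊕ Z_2,  H_2 = 0.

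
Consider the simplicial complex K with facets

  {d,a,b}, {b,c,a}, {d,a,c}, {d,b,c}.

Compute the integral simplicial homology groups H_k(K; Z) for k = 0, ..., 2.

Take the total order a < b < c < d on the vertex set. Then K (dimension 2) consists of the simplices:

  0-simplices (4): a, b, c, d
  1-simplices (6): ab, ac, ad, bc, bd, cd
  2-simplices (4): abc, abd, acd, bcd

Hence C_0 ≅ Z^4, C_1 ≅ Z^6, C_2 ≅ Z^4.

The boundary map ∂_1: C_1 → C_0 maps an edge to its endpoints' difference, ∂[p,q] = q − p. For instance
  ∂ab = b − a.
As a 4×6 matrix over Z this has rank 3, with invariant factors (1,1,1).

∂_2: C_2 → C_1 sends each 2-simplex [p,q,r] to [q,r] − [p,r] + [p,q]. For instance
  ∂abd = bd − ad + ab,
  ∂abc = bc − ac + ab.
As a 6×4 matrix over Z this has rank 3, with invariant factors (1,1,1).

Reading off H_k = ker ∂_k / im ∂_{k+1}:

  H_0: rank C_0 − rank ∂_1 = 4 − 3 = 1, and the invariant factors of ∂_1 are all 1, so H_0 = Z.
  H_1: rank ker ∂_1 − rank ∂_2 = (6 − 3) − 3 = 0, and the invariant factors of ∂_2 are all 1, so H_1 = 0.
  H_2: rank ker ∂_2 − rank ∂_3 = (4 − 3) − 0 = 1, and there is no ∂_3, so H_2 = Z.

As a check, the Euler characteristic is 4 − 6 + 4 = 2, which agrees with 1 − 0 + 1 = 2.

H_0 ≅ Z,  H_1 = 0,  H_2 ≅ Z.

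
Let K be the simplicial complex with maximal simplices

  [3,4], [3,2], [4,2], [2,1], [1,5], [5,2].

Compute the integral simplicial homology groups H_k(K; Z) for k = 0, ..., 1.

Take the total order 1 < 2 < 3 < 4 < 5 on the vertex set. Then K (dimension 1) consists of the simplices:

  0-simplices (5): [1], [2], [3], [4], [5]
  1-simplices (6): [1,2], [1,5], [2,3], [2,4], [2,5], [3,4]

so the chain groups are C_0 ≅ Z^5, C_1 ≅ Z^6.

The boundary map ∂_1: C_1 → C_0 is given by ∂[p,q] = [q] − [p]. For instance
  ∂[2,4] = [4] − [2].
The 5×6 boundary matrix has rank 4 and Smith normal form diag(1,1,1,1).

From H_k ≅ ker(∂_k) / im(∂_{k+1}) we obtain:

  H_0: rank C_0 − rank ∂_1 = 5 − 4 = 1, and the invariant factors of ∂_1 are all 1, so H_0 = Z.
  H_1: rank ker ∂_1 − rank ∂_2 = (6 − 4) − 0 = 2, and there is no ∂_2, so H_1 = Z^2.

H_0 ≅ Z,  H_1 ≅ Z^2.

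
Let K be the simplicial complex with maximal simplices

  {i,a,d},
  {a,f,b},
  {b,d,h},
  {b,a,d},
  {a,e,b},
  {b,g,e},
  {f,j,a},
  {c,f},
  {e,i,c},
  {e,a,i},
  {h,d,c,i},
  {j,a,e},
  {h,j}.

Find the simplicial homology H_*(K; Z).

H_0 = Z,  H_1 = Z^2,  H_2 = 0,  H_3 = 0.

Order the vertices as a < b < c < d < e < f < g < h < i < j. Listing each simplex with vertices in this order, K has dimension 3 with simplices:

  0-simplices (10): a, b, c, d, e, f, g, h, i, j
  1-simplices (24): ab, ad, ae, af, ai, aj, bd, be, bf, bg, bh, cd, ce, cf, ch, ci, dh, di, eg, ei, ej, fj, hi, hj
  2-simplices (14): abd, abe, abf, adi, aei, aej, afj, bdh, beg, cdh, cdi, cei, chi, dhi
  3-simplices (1): cdhi

so the chain groups are C_0 ≅ Z^10, C_1 ≅ Z^24, C_2 ≅ Z^14, C_3 ≅ Z^1.

The boundary map ∂_1: C_1 → C_0 sends each edge [p,q] (with p < q) to q − p. For instance
  ∂ab = b − a.
The 10×24 boundary matrix has rank 9 and Smith normal form diag(1,1,1,1,1,1,1,1,1).

∂_2: C_2 → C_1 sends each 2-simplex [p,q,r] to [q,r] − [p,r] + [p,q]. For instance
  ∂beg = eg − bg + be,
  ∂cdi = di − ci + cd.
This gives a 24×14 integer matrix of rank 13; reducing to Smith normal form yields diagonal entries (1,1,1,1,1,1,1,1,1,1,1,1,1).

∂_3: C_3 → C_2 sends each 3-simplex σ to the alternating sum Σ_i (−1)^i (σ with its i-th vertex removed). For instance
  ∂cdhi = dhi − chi + cdi − cdh.
The 14×1 boundary matrix has rank 1 and Smith normal form diag(1).

From H_k ≅ ker(∂_k) / im(∂_{k+1}) we obtain:

  H_0: rank C_0 − rank ∂_1 = 10 − 9 = 1, and the invariant factors of ∂_1 are all 1, so H_0 ≅ Z.
  H_1: rank ker ∂_1 − rank ∂_2 = (24 − 9) − 13 = 2, and the invariant factors of ∂_2 are all 1, so H_1 ≅ Z^2.
  H_2: rank ker ∂_2 − rank ∂_3 = (14 − 13) − 1 = 0, and the invariant factors of ∂_3 are all 1, so H_2 ≅ 0.
  H_3: rank ker ∂_3 − rank ∂_4 = (1 − 1) − 0 = 0, and there is no ∂_4, so H_3 ≅ 0.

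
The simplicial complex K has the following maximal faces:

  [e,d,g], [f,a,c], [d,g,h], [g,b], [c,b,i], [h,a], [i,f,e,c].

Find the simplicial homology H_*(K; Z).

K has 9 vertices, 17 edges, 8 triangles, 1 3-simplex.
rank ∂_0 = 0, rank ∂_1 = 8 ⇒ b_0 = 9 − 0 − 8 = 1; all invariant factors of ∂_1 are 1 so no torsion. So H_0 ≅ Z.
rank ∂_1 = 8, rank ∂_2 = 7 ⇒ b_1 = 17 − 8 − 7 = 2; all invariant factors of ∂_2 are 1 so no torsion. So H_1 ≅ Z^2.
rank ∂_2 = 7, rank ∂_3 = 1 ⇒ b_2 = 8 − 7 − 1 = 0; all invariant factors of ∂_3 are 1 so no torsion. So H_2 ≅ 0.
rank ∂_3 = 1, rank ∂_4 = 0 ⇒ b_3 = 1 − 1 − 0 = 0. So H_3 ≅ 0.

H_0 = Z,  H_1 = Z^2,  H_2 = 0,  H_3 = 0.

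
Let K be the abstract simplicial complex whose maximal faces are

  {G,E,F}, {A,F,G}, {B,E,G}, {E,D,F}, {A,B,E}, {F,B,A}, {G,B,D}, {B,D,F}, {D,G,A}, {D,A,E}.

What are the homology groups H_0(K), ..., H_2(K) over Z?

H_0 ≅ Z,  H_1 ≅ Z/2Z,  H_2 = 0.

Take the total order A < B < D < E < F < G on the vertex set. Then K (dimension 2) consists of the simplices:

  0-simplices (6): A, B, D, E, F, G
  1-simplices (15): AB, AD, AE, AF, AG, BD, BE, BF, BG, DE, DF, DG, EF, EG, FG
  2-simplices (10): ABE, ABF, ADE, ADG, AFG, BDF, BDG, BEG, DEF, EFG

Hence C_0 ≅ Z^6, C_1 ≅ Z^15, C_2 ≅ Z^10.

The boundary map ∂_1: C_1 → C_0 maps an edge to its endpoints' difference, ∂[p,q] = q − p.
The resulting 6×15 matrix has rank 5, and its Smith normal form has invariant factors (1,1,1,1,1).

∂_2: C_2 → C_1 acts by ∂[p,q,r] = [q,r] − [p,r] + [p,q]. For instance
  ∂ADE = DE − AE + AD,
  ∂ABF = BF − AF + AB.
The resulting 15×10 matrix has rank 10, and its Smith normal form has invariant factors (1,1,1,1,1,1,1,1,1,2).

Reading off H_k = ker ∂_k / im ∂_{k+1}:

  H_0: rank C_0 − rank ∂_1 = 6 − 5 = 1, and the invariant factors of ∂_1 are all 1, so H_0 ≅ Z.
  H_1: rank ker ∂_1 − rank ∂_2 = (15 − 5) − 10 = 0, and ∂_2 has invariant factor 2 > 1, so H_1 ≅ Z/2Z.
  H_2: rank ker ∂_2 − rank ∂_3 = (10 − 10) − 0 = 0, and there is no ∂_3, so H_2 ≅ 0.

As a check, the Euler characteristic is 6 − 15 + 10 = 1, which agrees with 1 − 0 + 0 = 1.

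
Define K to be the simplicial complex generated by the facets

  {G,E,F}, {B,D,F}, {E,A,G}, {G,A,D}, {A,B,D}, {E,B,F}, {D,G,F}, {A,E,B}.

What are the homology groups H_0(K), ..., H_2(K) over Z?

H_0 ≅ Z,  H_1 = 0,  H_2 ≅ Z.

We work with the vertex ordering A < B < D < E < F < G. The simplices of K, each written with vertices in increasing order, are:

  0-simplices (6): A, B, D, E, F, G
  1-simplices (12): AB, AD, AE, AG, BD, BE, BF, DF, DG, EF, EG, FG
  2-simplices (8): ABD, ABE, ADG, AEG, BDF, BEF, DFG, EFG

so the chain groups are C_0 ≅ Z^6, C_1 ≅ Z^12, C_2 ≅ Z^8.

Boundary ∂_1: C_1 → C_0 sends each edge [p,q] (with p < q) to q − p.
This gives a 6×12 integer matrix of rank 5; reducing to Smith normal form yields diagonal entries (1,1,1,1,1).

The boundary map ∂_2: C_2 → C_1 acts by ∂[p,q,r] = [q,r] − [p,r] + [p,q]. For instance
  ∂ABD = BD − AD + AB,
  ∂BEF = EF − BF + BE.
As a 12×8 matrix over Z this has rank 7, with invariant factors (1,1,1,1,1,1,1).

Now H_k = ker ∂_k / im ∂_{k+1}, so:

  H_0: rank C_0 − rank ∂_1 = 6 − 5 = 1, and the invariant factors of ∂_1 are all 1, so H_0 = Z.
  H_1: rank ker ∂_1 − rank ∂_2 = (12 − 5) − 7 = 0, and the invariant factors of ∂_2 are all 1, so H_1 = 0.
  H_2: rank ker ∂_2 − rank ∂_3 = (8 − 7) − 0 = 1, and there is no ∂_3, so H_2 = Z.

As a check, the Euler characteristic is 6 − 12 + 8 = 2, which agrees with 1 − 0 + 1 = 2.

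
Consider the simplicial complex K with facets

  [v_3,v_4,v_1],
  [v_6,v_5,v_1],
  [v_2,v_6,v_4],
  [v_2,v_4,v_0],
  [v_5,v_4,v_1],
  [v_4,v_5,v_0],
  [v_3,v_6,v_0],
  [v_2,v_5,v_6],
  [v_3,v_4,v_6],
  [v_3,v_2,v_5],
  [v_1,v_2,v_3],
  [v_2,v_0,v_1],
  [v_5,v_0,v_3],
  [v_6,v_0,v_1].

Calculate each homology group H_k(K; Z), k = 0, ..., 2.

Order the vertices as v_0 < v_1 < v_2 < v_3 < v_4 < v_5 < v_6. Listing each simplex with vertices in this order, K has dimension 2 with simplices:

  0-simplices (7): [v_0], [v_1], [v_2], [v_3], [v_4], [v_5], [v_6]
  1-simplices (21): (21 of them)
  2-simplices (14): (14 of them)

Hence C_0 ≅ Z^7, C_1 ≅ Z^21, C_2 ≅ Z^14.

Boundary ∂_1: C_1 → C_0 sends each edge [p,q] (with p < q) to q − p.
The 7×21 boundary matrix has rank 6 and Smith normal form diag(1,1,1,1,1,1).

The boundary map ∂_2: C_2 → C_1 maps a triangle to the signed sum of its edges. For instance
  ∂[v_1,v_5,v_6] = [v_5,v_6] − [v_1,v_6] + [v_1,v_5],
  ∂[v_3,v_4,v_6] = [v_4,v_6] − [v_3,v_6] + [v_3,v_4].
As a 21×14 matrix over Z this has rank 13, with invariant factors (1,1,1,1,1,1,1,1,1,1,1,1,1).

Reading off H_k = ker ∂_k / im ∂_{k+1}:

  H_0: rank C_0 − rank ∂_1 = 7 − 6 = 1, and the invariant factors of ∂_1 are all 1, so H_0 = Z.
  H_1: rank ker ∂_1 − rank ∂_2 = (21 − 6) − 13 = 2, and the invariant factors of ∂_2 are all 1, so H_1 = Z^2.
  H_2: rank ker ∂_2 − rank ∂_3 = (14 − 13) − 0 = 1, and there is no ∂_3, so H_2 = Z.

(K is a triangulation of the torus T^2.)

H_0 ≅ Z,  H_1 ≅ Z^2,  H_2 ≅ Z.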